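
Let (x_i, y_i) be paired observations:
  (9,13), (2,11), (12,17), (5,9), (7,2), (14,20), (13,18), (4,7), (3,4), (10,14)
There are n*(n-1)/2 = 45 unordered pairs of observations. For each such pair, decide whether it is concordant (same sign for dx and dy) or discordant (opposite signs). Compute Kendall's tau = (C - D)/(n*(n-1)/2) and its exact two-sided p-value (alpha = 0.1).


Step 1: Enumerate the 45 unordered pairs (i,j) with i<j and classify each by sign(x_j-x_i) * sign(y_j-y_i).
  (1,2):dx=-7,dy=-2->C; (1,3):dx=+3,dy=+4->C; (1,4):dx=-4,dy=-4->C; (1,5):dx=-2,dy=-11->C
  (1,6):dx=+5,dy=+7->C; (1,7):dx=+4,dy=+5->C; (1,8):dx=-5,dy=-6->C; (1,9):dx=-6,dy=-9->C
  (1,10):dx=+1,dy=+1->C; (2,3):dx=+10,dy=+6->C; (2,4):dx=+3,dy=-2->D; (2,5):dx=+5,dy=-9->D
  (2,6):dx=+12,dy=+9->C; (2,7):dx=+11,dy=+7->C; (2,8):dx=+2,dy=-4->D; (2,9):dx=+1,dy=-7->D
  (2,10):dx=+8,dy=+3->C; (3,4):dx=-7,dy=-8->C; (3,5):dx=-5,dy=-15->C; (3,6):dx=+2,dy=+3->C
  (3,7):dx=+1,dy=+1->C; (3,8):dx=-8,dy=-10->C; (3,9):dx=-9,dy=-13->C; (3,10):dx=-2,dy=-3->C
  (4,5):dx=+2,dy=-7->D; (4,6):dx=+9,dy=+11->C; (4,7):dx=+8,dy=+9->C; (4,8):dx=-1,dy=-2->C
  (4,9):dx=-2,dy=-5->C; (4,10):dx=+5,dy=+5->C; (5,6):dx=+7,dy=+18->C; (5,7):dx=+6,dy=+16->C
  (5,8):dx=-3,dy=+5->D; (5,9):dx=-4,dy=+2->D; (5,10):dx=+3,dy=+12->C; (6,7):dx=-1,dy=-2->C
  (6,8):dx=-10,dy=-13->C; (6,9):dx=-11,dy=-16->C; (6,10):dx=-4,dy=-6->C; (7,8):dx=-9,dy=-11->C
  (7,9):dx=-10,dy=-14->C; (7,10):dx=-3,dy=-4->C; (8,9):dx=-1,dy=-3->C; (8,10):dx=+6,dy=+7->C
  (9,10):dx=+7,dy=+10->C
Step 2: C = 38, D = 7, total pairs = 45.
Step 3: tau = (C - D)/(n(n-1)/2) = (38 - 7)/45 = 0.688889.
Step 4: Exact two-sided p-value (enumerate n! = 3628800 permutations of y under H0): p = 0.004687.
Step 5: alpha = 0.1. reject H0.

tau_b = 0.6889 (C=38, D=7), p = 0.004687, reject H0.


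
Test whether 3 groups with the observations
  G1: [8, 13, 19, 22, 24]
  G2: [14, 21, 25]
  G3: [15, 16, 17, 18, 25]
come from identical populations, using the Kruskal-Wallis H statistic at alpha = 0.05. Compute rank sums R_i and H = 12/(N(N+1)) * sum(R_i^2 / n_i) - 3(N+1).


Step 1: Combine all N = 13 observations and assign midranks.
sorted (value, group, rank): (8,G1,1), (13,G1,2), (14,G2,3), (15,G3,4), (16,G3,5), (17,G3,6), (18,G3,7), (19,G1,8), (21,G2,9), (22,G1,10), (24,G1,11), (25,G2,12.5), (25,G3,12.5)
Step 2: Sum ranks within each group.
R_1 = 32 (n_1 = 5)
R_2 = 24.5 (n_2 = 3)
R_3 = 34.5 (n_3 = 5)
Step 3: H = 12/(N(N+1)) * sum(R_i^2/n_i) - 3(N+1)
     = 12/(13*14) * (32^2/5 + 24.5^2/3 + 34.5^2/5) - 3*14
     = 0.065934 * 642.933 - 42
     = 0.391209.
Step 4: Ties present; correction factor C = 1 - 6/(13^3 - 13) = 0.997253. Corrected H = 0.391209 / 0.997253 = 0.392287.
Step 5: Under H0, H ~ chi^2(2); p-value = 0.821894.
Step 6: alpha = 0.05. fail to reject H0.

H = 0.3923, df = 2, p = 0.821894, fail to reject H0.


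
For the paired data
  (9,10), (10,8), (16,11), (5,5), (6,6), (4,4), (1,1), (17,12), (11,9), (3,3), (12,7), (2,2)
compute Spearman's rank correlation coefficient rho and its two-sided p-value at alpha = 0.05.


Step 1: Rank x and y separately (midranks; no ties here).
rank(x): 9->7, 10->8, 16->11, 5->5, 6->6, 4->4, 1->1, 17->12, 11->9, 3->3, 12->10, 2->2
rank(y): 10->10, 8->8, 11->11, 5->5, 6->6, 4->4, 1->1, 12->12, 9->9, 3->3, 7->7, 2->2
Step 2: d_i = R_x(i) - R_y(i); compute d_i^2.
  (7-10)^2=9, (8-8)^2=0, (11-11)^2=0, (5-5)^2=0, (6-6)^2=0, (4-4)^2=0, (1-1)^2=0, (12-12)^2=0, (9-9)^2=0, (3-3)^2=0, (10-7)^2=9, (2-2)^2=0
sum(d^2) = 18.
Step 3: rho = 1 - 6*18 / (12*(12^2 - 1)) = 1 - 108/1716 = 0.937063.
Step 4: Under H0, t = rho * sqrt((n-2)/(1-rho^2)) = 8.4868 ~ t(10).
Step 5: Two-sided p-value from the t-distribution with 10 df = 0.000007.
Step 6: alpha = 0.05. reject H0.

rho = 0.9371, p = 0.000007, reject H0 at alpha = 0.05.


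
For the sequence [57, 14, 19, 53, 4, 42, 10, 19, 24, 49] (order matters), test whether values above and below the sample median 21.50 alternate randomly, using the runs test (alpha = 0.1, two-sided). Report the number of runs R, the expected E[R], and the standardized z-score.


Step 1: Compute median = 21.50; label A = above, B = below.
Labels in order: ABBABABBAA  (n_A = 5, n_B = 5)
Step 2: Count runs R = 7.
Step 3: Under H0 (random ordering), E[R] = 2*n_A*n_B/(n_A+n_B) + 1 = 2*5*5/10 + 1 = 6.0000.
        Var[R] = 2*n_A*n_B*(2*n_A*n_B - n_A - n_B) / ((n_A+n_B)^2 * (n_A+n_B-1)) = 2000/900 = 2.2222.
        SD[R] = 1.4907.
Step 4: Continuity-corrected z = (R - 0.5 - E[R]) / SD[R] = (7 - 0.5 - 6.0000) / 1.4907 = 0.3354.
Step 5: Two-sided p-value via normal approximation = 2*(1 - Phi(|z|)) = 0.737316.
Step 6: alpha = 0.1. fail to reject H0.

R = 7, z = 0.3354, p = 0.737316, fail to reject H0.


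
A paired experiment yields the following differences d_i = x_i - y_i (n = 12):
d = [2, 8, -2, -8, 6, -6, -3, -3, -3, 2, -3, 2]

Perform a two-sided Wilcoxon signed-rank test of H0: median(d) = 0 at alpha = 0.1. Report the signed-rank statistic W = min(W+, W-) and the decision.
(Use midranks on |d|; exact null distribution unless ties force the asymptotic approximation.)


Step 1: Drop any zero differences (none here) and take |d_i|.
|d| = [2, 8, 2, 8, 6, 6, 3, 3, 3, 2, 3, 2]
Step 2: Midrank |d_i| (ties get averaged ranks).
ranks: |2|->2.5, |8|->11.5, |2|->2.5, |8|->11.5, |6|->9.5, |6|->9.5, |3|->6.5, |3|->6.5, |3|->6.5, |2|->2.5, |3|->6.5, |2|->2.5
Step 3: Attach original signs; sum ranks with positive sign and with negative sign.
W+ = 2.5 + 11.5 + 9.5 + 2.5 + 2.5 = 28.5
W- = 2.5 + 11.5 + 9.5 + 6.5 + 6.5 + 6.5 + 6.5 = 49.5
(Check: W+ + W- = 78 should equal n(n+1)/2 = 78.)
Step 4: Test statistic W = min(W+, W-) = 28.5.
Step 5: Ties in |d|, so use the tie-corrected normal approximation.
        E[W] = n(n+1)/4 = 12*13/4 = 39.
        Tie groups: |d|=2 (t=4), |d|=3 (t=4), |d|=6 (t=2), |d|=8 (t=2); sum(t^3 - t) = 132.
        Var[W] = n(n+1)(2n+1)/24 - sum(t^3-t)/48 = 3900/24 - 132/48 = 159.75.
        z = (W - E[W]) / sqrt(Var[W]) = (28.5 - 39) / 12.6392 = -0.8307.
        Two-sided p = 2*Phi(z) = 0.406116.
Step 6: alpha = 0.1. fail to reject H0.

W+ = 28.5, W- = 49.5, W = min = 28.5, p = 0.406116, fail to reject H0.


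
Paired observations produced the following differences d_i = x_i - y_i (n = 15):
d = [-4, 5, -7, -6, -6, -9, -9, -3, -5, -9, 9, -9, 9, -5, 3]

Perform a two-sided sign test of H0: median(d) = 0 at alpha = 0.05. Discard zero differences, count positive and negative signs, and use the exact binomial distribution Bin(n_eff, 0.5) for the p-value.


Step 1: Discard zero differences. Original n = 15; n_eff = number of nonzero differences = 15.
Nonzero differences (with sign): -4, +5, -7, -6, -6, -9, -9, -3, -5, -9, +9, -9, +9, -5, +3
Step 2: Count signs: positive = 4, negative = 11.
Step 3: Under H0: P(positive) = 0.5, so the number of positives S ~ Bin(15, 0.5).
Step 4: Two-sided exact p-value = sum of Bin(15,0.5) probabilities at or below the observed probability = 0.118469.
Step 5: alpha = 0.05. fail to reject H0.

n_eff = 15, pos = 4, neg = 11, p = 0.118469, fail to reject H0.


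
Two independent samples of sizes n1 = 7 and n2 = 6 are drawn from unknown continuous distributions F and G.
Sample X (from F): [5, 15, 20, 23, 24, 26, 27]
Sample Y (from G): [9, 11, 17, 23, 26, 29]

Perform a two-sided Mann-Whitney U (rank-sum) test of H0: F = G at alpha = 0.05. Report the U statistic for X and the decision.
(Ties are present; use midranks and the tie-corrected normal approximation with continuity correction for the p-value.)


Step 1: Combine and sort all 13 observations; assign midranks.
sorted (value, group): (5,X), (9,Y), (11,Y), (15,X), (17,Y), (20,X), (23,X), (23,Y), (24,X), (26,X), (26,Y), (27,X), (29,Y)
ranks: 5->1, 9->2, 11->3, 15->4, 17->5, 20->6, 23->7.5, 23->7.5, 24->9, 26->10.5, 26->10.5, 27->12, 29->13
Step 2: Rank sum for X: R1 = 1 + 4 + 6 + 7.5 + 9 + 10.5 + 12 = 50.
Step 3: U_X = R1 - n1(n1+1)/2 = 50 - 7*8/2 = 50 - 28 = 22.
       U_Y = n1*n2 - U_X = 42 - 22 = 20.
Step 4: Ties are present, so use the tie-corrected normal approximation (with continuity correction) for the p-value.
Step 5: p-value = 0.942900; compare to alpha = 0.05. fail to reject H0.

U_X = 22, p = 0.942900, fail to reject H0 at alpha = 0.05.


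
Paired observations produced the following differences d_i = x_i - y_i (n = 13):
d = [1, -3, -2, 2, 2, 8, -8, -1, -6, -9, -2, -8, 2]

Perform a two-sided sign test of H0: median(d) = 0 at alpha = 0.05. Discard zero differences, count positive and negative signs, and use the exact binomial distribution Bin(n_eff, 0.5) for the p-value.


Step 1: Discard zero differences. Original n = 13; n_eff = number of nonzero differences = 13.
Nonzero differences (with sign): +1, -3, -2, +2, +2, +8, -8, -1, -6, -9, -2, -8, +2
Step 2: Count signs: positive = 5, negative = 8.
Step 3: Under H0: P(positive) = 0.5, so the number of positives S ~ Bin(13, 0.5).
Step 4: Two-sided exact p-value = sum of Bin(13,0.5) probabilities at or below the observed probability = 0.581055.
Step 5: alpha = 0.05. fail to reject H0.

n_eff = 13, pos = 5, neg = 8, p = 0.581055, fail to reject H0.


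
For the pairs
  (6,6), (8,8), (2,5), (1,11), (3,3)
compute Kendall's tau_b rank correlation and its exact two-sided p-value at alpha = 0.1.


Step 1: Enumerate the 10 unordered pairs (i,j) with i<j and classify each by sign(x_j-x_i) * sign(y_j-y_i).
  (1,2):dx=+2,dy=+2->C; (1,3):dx=-4,dy=-1->C; (1,4):dx=-5,dy=+5->D; (1,5):dx=-3,dy=-3->C
  (2,3):dx=-6,dy=-3->C; (2,4):dx=-7,dy=+3->D; (2,5):dx=-5,dy=-5->C; (3,4):dx=-1,dy=+6->D
  (3,5):dx=+1,dy=-2->D; (4,5):dx=+2,dy=-8->D
Step 2: C = 5, D = 5, total pairs = 10.
Step 3: tau = (C - D)/(n(n-1)/2) = (5 - 5)/10 = 0.000000.
Step 4: Exact two-sided p-value (enumerate n! = 120 permutations of y under H0): p = 1.000000.
Step 5: alpha = 0.1. fail to reject H0.

tau_b = 0.0000 (C=5, D=5), p = 1.000000, fail to reject H0.


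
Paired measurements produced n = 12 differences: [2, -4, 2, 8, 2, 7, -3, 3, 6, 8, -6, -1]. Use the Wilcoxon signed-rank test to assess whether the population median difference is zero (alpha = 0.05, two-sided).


Step 1: Drop any zero differences (none here) and take |d_i|.
|d| = [2, 4, 2, 8, 2, 7, 3, 3, 6, 8, 6, 1]
Step 2: Midrank |d_i| (ties get averaged ranks).
ranks: |2|->3, |4|->7, |2|->3, |8|->11.5, |2|->3, |7|->10, |3|->5.5, |3|->5.5, |6|->8.5, |8|->11.5, |6|->8.5, |1|->1
Step 3: Attach original signs; sum ranks with positive sign and with negative sign.
W+ = 3 + 3 + 11.5 + 3 + 10 + 5.5 + 8.5 + 11.5 = 56
W- = 7 + 5.5 + 8.5 + 1 = 22
(Check: W+ + W- = 78 should equal n(n+1)/2 = 78.)
Step 4: Test statistic W = min(W+, W-) = 22.
Step 5: Ties in |d|, so use the tie-corrected normal approximation.
        E[W] = n(n+1)/4 = 12*13/4 = 39.
        Tie groups: |d|=2 (t=3), |d|=3 (t=2), |d|=6 (t=2), |d|=8 (t=2); sum(t^3 - t) = 42.
        Var[W] = n(n+1)(2n+1)/24 - sum(t^3-t)/48 = 3900/24 - 42/48 = 161.625.
        z = (W - E[W]) / sqrt(Var[W]) = (22 - 39) / 12.7132 = -1.3372.
        Two-sided p = 2*Phi(z) = 0.181159.
Step 6: alpha = 0.05. fail to reject H0.

W+ = 56, W- = 22, W = min = 22, p = 0.181159, fail to reject H0.


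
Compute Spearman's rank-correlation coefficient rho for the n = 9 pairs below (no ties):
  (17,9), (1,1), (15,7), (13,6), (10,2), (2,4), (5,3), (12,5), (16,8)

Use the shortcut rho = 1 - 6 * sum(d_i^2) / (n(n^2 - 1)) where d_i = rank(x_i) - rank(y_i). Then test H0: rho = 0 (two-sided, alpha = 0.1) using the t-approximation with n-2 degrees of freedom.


Step 1: Rank x and y separately (midranks; no ties here).
rank(x): 17->9, 1->1, 15->7, 13->6, 10->4, 2->2, 5->3, 12->5, 16->8
rank(y): 9->9, 1->1, 7->7, 6->6, 2->2, 4->4, 3->3, 5->5, 8->8
Step 2: d_i = R_x(i) - R_y(i); compute d_i^2.
  (9-9)^2=0, (1-1)^2=0, (7-7)^2=0, (6-6)^2=0, (4-2)^2=4, (2-4)^2=4, (3-3)^2=0, (5-5)^2=0, (8-8)^2=0
sum(d^2) = 8.
Step 3: rho = 1 - 6*8 / (9*(9^2 - 1)) = 1 - 48/720 = 0.933333.
Step 4: Under H0, t = rho * sqrt((n-2)/(1-rho^2)) = 6.8783 ~ t(7).
Step 5: Two-sided p-value from the t-distribution with 7 df = 0.000236.
Step 6: alpha = 0.1. reject H0.

rho = 0.9333, p = 0.000236, reject H0 at alpha = 0.1.


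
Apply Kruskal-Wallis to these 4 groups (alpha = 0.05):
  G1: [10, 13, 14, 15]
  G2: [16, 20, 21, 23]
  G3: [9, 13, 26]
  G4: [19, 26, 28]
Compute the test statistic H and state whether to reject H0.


Step 1: Combine all N = 14 observations and assign midranks.
sorted (value, group, rank): (9,G3,1), (10,G1,2), (13,G1,3.5), (13,G3,3.5), (14,G1,5), (15,G1,6), (16,G2,7), (19,G4,8), (20,G2,9), (21,G2,10), (23,G2,11), (26,G3,12.5), (26,G4,12.5), (28,G4,14)
Step 2: Sum ranks within each group.
R_1 = 16.5 (n_1 = 4)
R_2 = 37 (n_2 = 4)
R_3 = 17 (n_3 = 3)
R_4 = 34.5 (n_4 = 3)
Step 3: H = 12/(N(N+1)) * sum(R_i^2/n_i) - 3(N+1)
     = 12/(14*15) * (16.5^2/4 + 37^2/4 + 17^2/3 + 34.5^2/3) - 3*15
     = 0.057143 * 903.396 - 45
     = 6.622619.
Step 4: Ties present; correction factor C = 1 - 12/(14^3 - 14) = 0.995604. Corrected H = 6.622619 / 0.995604 = 6.651858.
Step 5: Under H0, H ~ chi^2(3); p-value = 0.083862.
Step 6: alpha = 0.05. fail to reject H0.

H = 6.6519, df = 3, p = 0.083862, fail to reject H0.


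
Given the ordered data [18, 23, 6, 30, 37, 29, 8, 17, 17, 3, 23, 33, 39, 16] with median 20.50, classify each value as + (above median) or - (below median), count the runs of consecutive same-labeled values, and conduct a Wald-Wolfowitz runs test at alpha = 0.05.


Step 1: Compute median = 20.50; label A = above, B = below.
Labels in order: BABAAABBBBAAAB  (n_A = 7, n_B = 7)
Step 2: Count runs R = 7.
Step 3: Under H0 (random ordering), E[R] = 2*n_A*n_B/(n_A+n_B) + 1 = 2*7*7/14 + 1 = 8.0000.
        Var[R] = 2*n_A*n_B*(2*n_A*n_B - n_A - n_B) / ((n_A+n_B)^2 * (n_A+n_B-1)) = 8232/2548 = 3.2308.
        SD[R] = 1.7974.
Step 4: Continuity-corrected z = (R + 0.5 - E[R]) / SD[R] = (7 + 0.5 - 8.0000) / 1.7974 = -0.2782.
Step 5: Two-sided p-value via normal approximation = 2*(1 - Phi(|z|)) = 0.780879.
Step 6: alpha = 0.05. fail to reject H0.

R = 7, z = -0.2782, p = 0.780879, fail to reject H0.


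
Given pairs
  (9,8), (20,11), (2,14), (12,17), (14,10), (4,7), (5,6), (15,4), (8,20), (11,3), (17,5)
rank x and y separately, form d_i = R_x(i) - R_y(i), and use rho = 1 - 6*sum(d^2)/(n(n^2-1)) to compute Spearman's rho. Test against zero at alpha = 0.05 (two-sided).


Step 1: Rank x and y separately (midranks; no ties here).
rank(x): 9->5, 20->11, 2->1, 12->7, 14->8, 4->2, 5->3, 15->9, 8->4, 11->6, 17->10
rank(y): 8->6, 11->8, 14->9, 17->10, 10->7, 7->5, 6->4, 4->2, 20->11, 3->1, 5->3
Step 2: d_i = R_x(i) - R_y(i); compute d_i^2.
  (5-6)^2=1, (11-8)^2=9, (1-9)^2=64, (7-10)^2=9, (8-7)^2=1, (2-5)^2=9, (3-4)^2=1, (9-2)^2=49, (4-11)^2=49, (6-1)^2=25, (10-3)^2=49
sum(d^2) = 266.
Step 3: rho = 1 - 6*266 / (11*(11^2 - 1)) = 1 - 1596/1320 = -0.209091.
Step 4: Under H0, t = rho * sqrt((n-2)/(1-rho^2)) = -0.6415 ~ t(9).
Step 5: Two-sided p-value from the t-distribution with 9 df = 0.537221.
Step 6: alpha = 0.05. fail to reject H0.

rho = -0.2091, p = 0.537221, fail to reject H0 at alpha = 0.05.


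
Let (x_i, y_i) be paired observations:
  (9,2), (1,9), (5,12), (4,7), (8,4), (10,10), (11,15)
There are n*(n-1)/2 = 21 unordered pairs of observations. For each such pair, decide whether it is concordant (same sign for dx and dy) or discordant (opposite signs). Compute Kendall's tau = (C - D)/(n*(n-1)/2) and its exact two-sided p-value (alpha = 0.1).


Step 1: Enumerate the 21 unordered pairs (i,j) with i<j and classify each by sign(x_j-x_i) * sign(y_j-y_i).
  (1,2):dx=-8,dy=+7->D; (1,3):dx=-4,dy=+10->D; (1,4):dx=-5,dy=+5->D; (1,5):dx=-1,dy=+2->D
  (1,6):dx=+1,dy=+8->C; (1,7):dx=+2,dy=+13->C; (2,3):dx=+4,dy=+3->C; (2,4):dx=+3,dy=-2->D
  (2,5):dx=+7,dy=-5->D; (2,6):dx=+9,dy=+1->C; (2,7):dx=+10,dy=+6->C; (3,4):dx=-1,dy=-5->C
  (3,5):dx=+3,dy=-8->D; (3,6):dx=+5,dy=-2->D; (3,7):dx=+6,dy=+3->C; (4,5):dx=+4,dy=-3->D
  (4,6):dx=+6,dy=+3->C; (4,7):dx=+7,dy=+8->C; (5,6):dx=+2,dy=+6->C; (5,7):dx=+3,dy=+11->C
  (6,7):dx=+1,dy=+5->C
Step 2: C = 12, D = 9, total pairs = 21.
Step 3: tau = (C - D)/(n(n-1)/2) = (12 - 9)/21 = 0.142857.
Step 4: Exact two-sided p-value (enumerate n! = 5040 permutations of y under H0): p = 0.772619.
Step 5: alpha = 0.1. fail to reject H0.

tau_b = 0.1429 (C=12, D=9), p = 0.772619, fail to reject H0.


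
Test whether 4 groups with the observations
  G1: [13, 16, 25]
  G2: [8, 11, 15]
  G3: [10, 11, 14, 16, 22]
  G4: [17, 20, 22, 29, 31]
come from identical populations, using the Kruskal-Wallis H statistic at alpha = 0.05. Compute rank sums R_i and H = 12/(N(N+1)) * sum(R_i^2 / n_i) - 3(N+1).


Step 1: Combine all N = 16 observations and assign midranks.
sorted (value, group, rank): (8,G2,1), (10,G3,2), (11,G2,3.5), (11,G3,3.5), (13,G1,5), (14,G3,6), (15,G2,7), (16,G1,8.5), (16,G3,8.5), (17,G4,10), (20,G4,11), (22,G3,12.5), (22,G4,12.5), (25,G1,14), (29,G4,15), (31,G4,16)
Step 2: Sum ranks within each group.
R_1 = 27.5 (n_1 = 3)
R_2 = 11.5 (n_2 = 3)
R_3 = 32.5 (n_3 = 5)
R_4 = 64.5 (n_4 = 5)
Step 3: H = 12/(N(N+1)) * sum(R_i^2/n_i) - 3(N+1)
     = 12/(16*17) * (27.5^2/3 + 11.5^2/3 + 32.5^2/5 + 64.5^2/5) - 3*17
     = 0.044118 * 1339.47 - 51
     = 8.094118.
Step 4: Ties present; correction factor C = 1 - 18/(16^3 - 16) = 0.995588. Corrected H = 8.094118 / 0.995588 = 8.129985.
Step 5: Under H0, H ~ chi^2(3); p-value = 0.043400.
Step 6: alpha = 0.05. reject H0.

H = 8.1300, df = 3, p = 0.043400, reject H0.


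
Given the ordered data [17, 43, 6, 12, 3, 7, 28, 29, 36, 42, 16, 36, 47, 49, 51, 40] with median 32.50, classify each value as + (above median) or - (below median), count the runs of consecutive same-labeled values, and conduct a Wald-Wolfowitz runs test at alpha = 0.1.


Step 1: Compute median = 32.50; label A = above, B = below.
Labels in order: BABBBBBBAABAAAAA  (n_A = 8, n_B = 8)
Step 2: Count runs R = 6.
Step 3: Under H0 (random ordering), E[R] = 2*n_A*n_B/(n_A+n_B) + 1 = 2*8*8/16 + 1 = 9.0000.
        Var[R] = 2*n_A*n_B*(2*n_A*n_B - n_A - n_B) / ((n_A+n_B)^2 * (n_A+n_B-1)) = 14336/3840 = 3.7333.
        SD[R] = 1.9322.
Step 4: Continuity-corrected z = (R + 0.5 - E[R]) / SD[R] = (6 + 0.5 - 9.0000) / 1.9322 = -1.2939.
Step 5: Two-sided p-value via normal approximation = 2*(1 - Phi(|z|)) = 0.195709.
Step 6: alpha = 0.1. fail to reject H0.

R = 6, z = -1.2939, p = 0.195709, fail to reject H0.


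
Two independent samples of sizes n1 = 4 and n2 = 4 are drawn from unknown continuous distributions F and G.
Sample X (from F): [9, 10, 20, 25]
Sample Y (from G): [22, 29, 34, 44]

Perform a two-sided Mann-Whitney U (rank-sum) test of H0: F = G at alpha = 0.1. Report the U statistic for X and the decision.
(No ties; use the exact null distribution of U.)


Step 1: Combine and sort all 8 observations; assign midranks.
sorted (value, group): (9,X), (10,X), (20,X), (22,Y), (25,X), (29,Y), (34,Y), (44,Y)
ranks: 9->1, 10->2, 20->3, 22->4, 25->5, 29->6, 34->7, 44->8
Step 2: Rank sum for X: R1 = 1 + 2 + 3 + 5 = 11.
Step 3: U_X = R1 - n1(n1+1)/2 = 11 - 4*5/2 = 11 - 10 = 1.
       U_Y = n1*n2 - U_X = 16 - 1 = 15.
Step 4: No ties, so the exact null distribution of U (based on enumerating the C(8,4) = 70 equally likely rank assignments) gives the two-sided p-value.
Step 5: p-value = 0.057143; compare to alpha = 0.1. reject H0.

U_X = 1, p = 0.057143, reject H0 at alpha = 0.1.


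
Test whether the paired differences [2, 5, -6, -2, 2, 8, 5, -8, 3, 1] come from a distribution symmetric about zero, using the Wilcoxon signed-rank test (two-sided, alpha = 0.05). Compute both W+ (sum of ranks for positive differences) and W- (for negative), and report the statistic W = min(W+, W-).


Step 1: Drop any zero differences (none here) and take |d_i|.
|d| = [2, 5, 6, 2, 2, 8, 5, 8, 3, 1]
Step 2: Midrank |d_i| (ties get averaged ranks).
ranks: |2|->3, |5|->6.5, |6|->8, |2|->3, |2|->3, |8|->9.5, |5|->6.5, |8|->9.5, |3|->5, |1|->1
Step 3: Attach original signs; sum ranks with positive sign and with negative sign.
W+ = 3 + 6.5 + 3 + 9.5 + 6.5 + 5 + 1 = 34.5
W- = 8 + 3 + 9.5 = 20.5
(Check: W+ + W- = 55 should equal n(n+1)/2 = 55.)
Step 4: Test statistic W = min(W+, W-) = 20.5.
Step 5: Ties in |d|, so use the tie-corrected normal approximation.
        E[W] = n(n+1)/4 = 10*11/4 = 27.5.
        Tie groups: |d|=2 (t=3), |d|=5 (t=2), |d|=8 (t=2); sum(t^3 - t) = 36.
        Var[W] = n(n+1)(2n+1)/24 - sum(t^3-t)/48 = 2310/24 - 36/48 = 95.5.
        z = (W - E[W]) / sqrt(Var[W]) = (20.5 - 27.5) / 9.7724 = -0.7163.
        Two-sided p = 2*Phi(z) = 0.473805.
Step 6: alpha = 0.05. fail to reject H0.

W+ = 34.5, W- = 20.5, W = min = 20.5, p = 0.473805, fail to reject H0.


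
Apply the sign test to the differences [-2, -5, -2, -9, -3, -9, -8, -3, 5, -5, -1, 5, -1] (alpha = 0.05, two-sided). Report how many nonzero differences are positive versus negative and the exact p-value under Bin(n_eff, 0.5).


Step 1: Discard zero differences. Original n = 13; n_eff = number of nonzero differences = 13.
Nonzero differences (with sign): -2, -5, -2, -9, -3, -9, -8, -3, +5, -5, -1, +5, -1
Step 2: Count signs: positive = 2, negative = 11.
Step 3: Under H0: P(positive) = 0.5, so the number of positives S ~ Bin(13, 0.5).
Step 4: Two-sided exact p-value = sum of Bin(13,0.5) probabilities at or below the observed probability = 0.022461.
Step 5: alpha = 0.05. reject H0.

n_eff = 13, pos = 2, neg = 11, p = 0.022461, reject H0.


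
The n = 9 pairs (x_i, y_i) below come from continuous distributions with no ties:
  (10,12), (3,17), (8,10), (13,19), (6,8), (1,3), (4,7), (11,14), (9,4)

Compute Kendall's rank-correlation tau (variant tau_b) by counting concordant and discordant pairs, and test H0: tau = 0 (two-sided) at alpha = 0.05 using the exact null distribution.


Step 1: Enumerate the 36 unordered pairs (i,j) with i<j and classify each by sign(x_j-x_i) * sign(y_j-y_i).
  (1,2):dx=-7,dy=+5->D; (1,3):dx=-2,dy=-2->C; (1,4):dx=+3,dy=+7->C; (1,5):dx=-4,dy=-4->C
  (1,6):dx=-9,dy=-9->C; (1,7):dx=-6,dy=-5->C; (1,8):dx=+1,dy=+2->C; (1,9):dx=-1,dy=-8->C
  (2,3):dx=+5,dy=-7->D; (2,4):dx=+10,dy=+2->C; (2,5):dx=+3,dy=-9->D; (2,6):dx=-2,dy=-14->C
  (2,7):dx=+1,dy=-10->D; (2,8):dx=+8,dy=-3->D; (2,9):dx=+6,dy=-13->D; (3,4):dx=+5,dy=+9->C
  (3,5):dx=-2,dy=-2->C; (3,6):dx=-7,dy=-7->C; (3,7):dx=-4,dy=-3->C; (3,8):dx=+3,dy=+4->C
  (3,9):dx=+1,dy=-6->D; (4,5):dx=-7,dy=-11->C; (4,6):dx=-12,dy=-16->C; (4,7):dx=-9,dy=-12->C
  (4,8):dx=-2,dy=-5->C; (4,9):dx=-4,dy=-15->C; (5,6):dx=-5,dy=-5->C; (5,7):dx=-2,dy=-1->C
  (5,8):dx=+5,dy=+6->C; (5,9):dx=+3,dy=-4->D; (6,7):dx=+3,dy=+4->C; (6,8):dx=+10,dy=+11->C
  (6,9):dx=+8,dy=+1->C; (7,8):dx=+7,dy=+7->C; (7,9):dx=+5,dy=-3->D; (8,9):dx=-2,dy=-10->C
Step 2: C = 27, D = 9, total pairs = 36.
Step 3: tau = (C - D)/(n(n-1)/2) = (27 - 9)/36 = 0.500000.
Step 4: Exact two-sided p-value (enumerate n! = 362880 permutations of y under H0): p = 0.075176.
Step 5: alpha = 0.05. fail to reject H0.

tau_b = 0.5000 (C=27, D=9), p = 0.075176, fail to reject H0.


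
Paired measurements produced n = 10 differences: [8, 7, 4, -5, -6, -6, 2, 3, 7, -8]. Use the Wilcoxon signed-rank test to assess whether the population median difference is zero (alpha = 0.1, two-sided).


Step 1: Drop any zero differences (none here) and take |d_i|.
|d| = [8, 7, 4, 5, 6, 6, 2, 3, 7, 8]
Step 2: Midrank |d_i| (ties get averaged ranks).
ranks: |8|->9.5, |7|->7.5, |4|->3, |5|->4, |6|->5.5, |6|->5.5, |2|->1, |3|->2, |7|->7.5, |8|->9.5
Step 3: Attach original signs; sum ranks with positive sign and with negative sign.
W+ = 9.5 + 7.5 + 3 + 1 + 2 + 7.5 = 30.5
W- = 4 + 5.5 + 5.5 + 9.5 = 24.5
(Check: W+ + W- = 55 should equal n(n+1)/2 = 55.)
Step 4: Test statistic W = min(W+, W-) = 24.5.
Step 5: Ties in |d|, so use the tie-corrected normal approximation.
        E[W] = n(n+1)/4 = 10*11/4 = 27.5.
        Tie groups: |d|=6 (t=2), |d|=7 (t=2), |d|=8 (t=2); sum(t^3 - t) = 18.
        Var[W] = n(n+1)(2n+1)/24 - sum(t^3-t)/48 = 2310/24 - 18/48 = 95.875.
        z = (W - E[W]) / sqrt(Var[W]) = (24.5 - 27.5) / 9.7916 = -0.3064.
        Two-sided p = 2*Phi(z) = 0.759311.
Step 6: alpha = 0.1. fail to reject H0.

W+ = 30.5, W- = 24.5, W = min = 24.5, p = 0.759311, fail to reject H0.


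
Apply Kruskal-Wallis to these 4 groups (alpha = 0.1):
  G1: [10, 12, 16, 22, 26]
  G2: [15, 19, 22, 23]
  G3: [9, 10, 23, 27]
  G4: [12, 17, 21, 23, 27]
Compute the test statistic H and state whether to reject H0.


Step 1: Combine all N = 18 observations and assign midranks.
sorted (value, group, rank): (9,G3,1), (10,G1,2.5), (10,G3,2.5), (12,G1,4.5), (12,G4,4.5), (15,G2,6), (16,G1,7), (17,G4,8), (19,G2,9), (21,G4,10), (22,G1,11.5), (22,G2,11.5), (23,G2,14), (23,G3,14), (23,G4,14), (26,G1,16), (27,G3,17.5), (27,G4,17.5)
Step 2: Sum ranks within each group.
R_1 = 41.5 (n_1 = 5)
R_2 = 40.5 (n_2 = 4)
R_3 = 35 (n_3 = 4)
R_4 = 54 (n_4 = 5)
Step 3: H = 12/(N(N+1)) * sum(R_i^2/n_i) - 3(N+1)
     = 12/(18*19) * (41.5^2/5 + 40.5^2/4 + 35^2/4 + 54^2/5) - 3*19
     = 0.035088 * 1643.96 - 57
     = 0.682895.
Step 4: Ties present; correction factor C = 1 - 48/(18^3 - 18) = 0.991744. Corrected H = 0.682895 / 0.991744 = 0.688580.
Step 5: Under H0, H ~ chi^2(3); p-value = 0.875887.
Step 6: alpha = 0.1. fail to reject H0.

H = 0.6886, df = 3, p = 0.875887, fail to reject H0.


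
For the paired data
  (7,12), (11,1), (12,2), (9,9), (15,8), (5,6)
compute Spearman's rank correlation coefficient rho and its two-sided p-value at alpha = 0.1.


Step 1: Rank x and y separately (midranks; no ties here).
rank(x): 7->2, 11->4, 12->5, 9->3, 15->6, 5->1
rank(y): 12->6, 1->1, 2->2, 9->5, 8->4, 6->3
Step 2: d_i = R_x(i) - R_y(i); compute d_i^2.
  (2-6)^2=16, (4-1)^2=9, (5-2)^2=9, (3-5)^2=4, (6-4)^2=4, (1-3)^2=4
sum(d^2) = 46.
Step 3: rho = 1 - 6*46 / (6*(6^2 - 1)) = 1 - 276/210 = -0.314286.
Step 4: Under H0, t = rho * sqrt((n-2)/(1-rho^2)) = -0.6621 ~ t(4).
Step 5: Two-sided p-value from the t-distribution with 4 df = 0.544093.
Step 6: alpha = 0.1. fail to reject H0.

rho = -0.3143, p = 0.544093, fail to reject H0 at alpha = 0.1.


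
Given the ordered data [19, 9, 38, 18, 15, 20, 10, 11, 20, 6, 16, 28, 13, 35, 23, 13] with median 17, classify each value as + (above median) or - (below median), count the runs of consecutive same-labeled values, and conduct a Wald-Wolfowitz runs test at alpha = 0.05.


Step 1: Compute median = 17; label A = above, B = below.
Labels in order: ABAABABBABBABAAB  (n_A = 8, n_B = 8)
Step 2: Count runs R = 12.
Step 3: Under H0 (random ordering), E[R] = 2*n_A*n_B/(n_A+n_B) + 1 = 2*8*8/16 + 1 = 9.0000.
        Var[R] = 2*n_A*n_B*(2*n_A*n_B - n_A - n_B) / ((n_A+n_B)^2 * (n_A+n_B-1)) = 14336/3840 = 3.7333.
        SD[R] = 1.9322.
Step 4: Continuity-corrected z = (R - 0.5 - E[R]) / SD[R] = (12 - 0.5 - 9.0000) / 1.9322 = 1.2939.
Step 5: Two-sided p-value via normal approximation = 2*(1 - Phi(|z|)) = 0.195709.
Step 6: alpha = 0.05. fail to reject H0.

R = 12, z = 1.2939, p = 0.195709, fail to reject H0.


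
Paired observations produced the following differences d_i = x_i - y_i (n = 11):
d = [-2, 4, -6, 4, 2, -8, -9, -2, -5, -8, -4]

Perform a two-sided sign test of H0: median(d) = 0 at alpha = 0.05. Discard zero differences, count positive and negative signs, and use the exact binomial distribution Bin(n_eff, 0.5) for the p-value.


Step 1: Discard zero differences. Original n = 11; n_eff = number of nonzero differences = 11.
Nonzero differences (with sign): -2, +4, -6, +4, +2, -8, -9, -2, -5, -8, -4
Step 2: Count signs: positive = 3, negative = 8.
Step 3: Under H0: P(positive) = 0.5, so the number of positives S ~ Bin(11, 0.5).
Step 4: Two-sided exact p-value = sum of Bin(11,0.5) probabilities at or below the observed probability = 0.226562.
Step 5: alpha = 0.05. fail to reject H0.

n_eff = 11, pos = 3, neg = 8, p = 0.226562, fail to reject H0.


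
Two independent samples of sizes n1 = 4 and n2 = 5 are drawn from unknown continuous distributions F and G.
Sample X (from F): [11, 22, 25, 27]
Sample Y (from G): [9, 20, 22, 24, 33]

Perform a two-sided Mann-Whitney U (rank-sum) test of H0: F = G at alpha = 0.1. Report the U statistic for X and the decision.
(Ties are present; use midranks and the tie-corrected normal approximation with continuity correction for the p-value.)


Step 1: Combine and sort all 9 observations; assign midranks.
sorted (value, group): (9,Y), (11,X), (20,Y), (22,X), (22,Y), (24,Y), (25,X), (27,X), (33,Y)
ranks: 9->1, 11->2, 20->3, 22->4.5, 22->4.5, 24->6, 25->7, 27->8, 33->9
Step 2: Rank sum for X: R1 = 2 + 4.5 + 7 + 8 = 21.5.
Step 3: U_X = R1 - n1(n1+1)/2 = 21.5 - 4*5/2 = 21.5 - 10 = 11.5.
       U_Y = n1*n2 - U_X = 20 - 11.5 = 8.5.
Step 4: Ties are present, so use the tie-corrected normal approximation (with continuity correction) for the p-value.
Step 5: p-value = 0.805701; compare to alpha = 0.1. fail to reject H0.

U_X = 11.5, p = 0.805701, fail to reject H0 at alpha = 0.1.


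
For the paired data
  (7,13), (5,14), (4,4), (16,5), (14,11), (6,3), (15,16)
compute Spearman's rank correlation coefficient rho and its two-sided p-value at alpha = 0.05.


Step 1: Rank x and y separately (midranks; no ties here).
rank(x): 7->4, 5->2, 4->1, 16->7, 14->5, 6->3, 15->6
rank(y): 13->5, 14->6, 4->2, 5->3, 11->4, 3->1, 16->7
Step 2: d_i = R_x(i) - R_y(i); compute d_i^2.
  (4-5)^2=1, (2-6)^2=16, (1-2)^2=1, (7-3)^2=16, (5-4)^2=1, (3-1)^2=4, (6-7)^2=1
sum(d^2) = 40.
Step 3: rho = 1 - 6*40 / (7*(7^2 - 1)) = 1 - 240/336 = 0.285714.
Step 4: Under H0, t = rho * sqrt((n-2)/(1-rho^2)) = 0.6667 ~ t(5).
Step 5: Two-sided p-value from the t-distribution with 5 df = 0.534509.
Step 6: alpha = 0.05. fail to reject H0.

rho = 0.2857, p = 0.534509, fail to reject H0 at alpha = 0.05.


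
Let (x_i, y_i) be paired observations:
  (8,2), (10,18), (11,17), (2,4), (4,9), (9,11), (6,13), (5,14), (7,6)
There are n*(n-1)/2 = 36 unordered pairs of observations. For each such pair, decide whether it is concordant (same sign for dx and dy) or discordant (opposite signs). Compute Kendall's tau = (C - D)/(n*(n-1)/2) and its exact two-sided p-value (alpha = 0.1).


Step 1: Enumerate the 36 unordered pairs (i,j) with i<j and classify each by sign(x_j-x_i) * sign(y_j-y_i).
  (1,2):dx=+2,dy=+16->C; (1,3):dx=+3,dy=+15->C; (1,4):dx=-6,dy=+2->D; (1,5):dx=-4,dy=+7->D
  (1,6):dx=+1,dy=+9->C; (1,7):dx=-2,dy=+11->D; (1,8):dx=-3,dy=+12->D; (1,9):dx=-1,dy=+4->D
  (2,3):dx=+1,dy=-1->D; (2,4):dx=-8,dy=-14->C; (2,5):dx=-6,dy=-9->C; (2,6):dx=-1,dy=-7->C
  (2,7):dx=-4,dy=-5->C; (2,8):dx=-5,dy=-4->C; (2,9):dx=-3,dy=-12->C; (3,4):dx=-9,dy=-13->C
  (3,5):dx=-7,dy=-8->C; (3,6):dx=-2,dy=-6->C; (3,7):dx=-5,dy=-4->C; (3,8):dx=-6,dy=-3->C
  (3,9):dx=-4,dy=-11->C; (4,5):dx=+2,dy=+5->C; (4,6):dx=+7,dy=+7->C; (4,7):dx=+4,dy=+9->C
  (4,8):dx=+3,dy=+10->C; (4,9):dx=+5,dy=+2->C; (5,6):dx=+5,dy=+2->C; (5,7):dx=+2,dy=+4->C
  (5,8):dx=+1,dy=+5->C; (5,9):dx=+3,dy=-3->D; (6,7):dx=-3,dy=+2->D; (6,8):dx=-4,dy=+3->D
  (6,9):dx=-2,dy=-5->C; (7,8):dx=-1,dy=+1->D; (7,9):dx=+1,dy=-7->D; (8,9):dx=+2,dy=-8->D
Step 2: C = 24, D = 12, total pairs = 36.
Step 3: tau = (C - D)/(n(n-1)/2) = (24 - 12)/36 = 0.333333.
Step 4: Exact two-sided p-value (enumerate n! = 362880 permutations of y under H0): p = 0.259518.
Step 5: alpha = 0.1. fail to reject H0.

tau_b = 0.3333 (C=24, D=12), p = 0.259518, fail to reject H0.


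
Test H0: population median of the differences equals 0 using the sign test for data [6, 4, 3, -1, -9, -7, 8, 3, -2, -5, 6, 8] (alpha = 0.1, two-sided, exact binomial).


Step 1: Discard zero differences. Original n = 12; n_eff = number of nonzero differences = 12.
Nonzero differences (with sign): +6, +4, +3, -1, -9, -7, +8, +3, -2, -5, +6, +8
Step 2: Count signs: positive = 7, negative = 5.
Step 3: Under H0: P(positive) = 0.5, so the number of positives S ~ Bin(12, 0.5).
Step 4: Two-sided exact p-value = sum of Bin(12,0.5) probabilities at or below the observed probability = 0.774414.
Step 5: alpha = 0.1. fail to reject H0.

n_eff = 12, pos = 7, neg = 5, p = 0.774414, fail to reject H0.


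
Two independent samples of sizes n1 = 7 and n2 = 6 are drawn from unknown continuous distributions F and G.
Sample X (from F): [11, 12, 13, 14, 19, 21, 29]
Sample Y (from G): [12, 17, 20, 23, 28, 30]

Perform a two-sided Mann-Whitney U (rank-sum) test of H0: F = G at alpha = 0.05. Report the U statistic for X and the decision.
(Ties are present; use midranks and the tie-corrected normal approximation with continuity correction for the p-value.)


Step 1: Combine and sort all 13 observations; assign midranks.
sorted (value, group): (11,X), (12,X), (12,Y), (13,X), (14,X), (17,Y), (19,X), (20,Y), (21,X), (23,Y), (28,Y), (29,X), (30,Y)
ranks: 11->1, 12->2.5, 12->2.5, 13->4, 14->5, 17->6, 19->7, 20->8, 21->9, 23->10, 28->11, 29->12, 30->13
Step 2: Rank sum for X: R1 = 1 + 2.5 + 4 + 5 + 7 + 9 + 12 = 40.5.
Step 3: U_X = R1 - n1(n1+1)/2 = 40.5 - 7*8/2 = 40.5 - 28 = 12.5.
       U_Y = n1*n2 - U_X = 42 - 12.5 = 29.5.
Step 4: Ties are present, so use the tie-corrected normal approximation (with continuity correction) for the p-value.
Step 5: p-value = 0.252445; compare to alpha = 0.05. fail to reject H0.

U_X = 12.5, p = 0.252445, fail to reject H0 at alpha = 0.05.


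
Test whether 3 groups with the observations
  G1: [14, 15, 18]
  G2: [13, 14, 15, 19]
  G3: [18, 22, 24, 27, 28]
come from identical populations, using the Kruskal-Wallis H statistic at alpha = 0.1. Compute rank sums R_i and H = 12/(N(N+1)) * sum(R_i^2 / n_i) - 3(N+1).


Step 1: Combine all N = 12 observations and assign midranks.
sorted (value, group, rank): (13,G2,1), (14,G1,2.5), (14,G2,2.5), (15,G1,4.5), (15,G2,4.5), (18,G1,6.5), (18,G3,6.5), (19,G2,8), (22,G3,9), (24,G3,10), (27,G3,11), (28,G3,12)
Step 2: Sum ranks within each group.
R_1 = 13.5 (n_1 = 3)
R_2 = 16 (n_2 = 4)
R_3 = 48.5 (n_3 = 5)
Step 3: H = 12/(N(N+1)) * sum(R_i^2/n_i) - 3(N+1)
     = 12/(12*13) * (13.5^2/3 + 16^2/4 + 48.5^2/5) - 3*13
     = 0.076923 * 595.2 - 39
     = 6.784615.
Step 4: Ties present; correction factor C = 1 - 18/(12^3 - 12) = 0.989510. Corrected H = 6.784615 / 0.989510 = 6.856537.
Step 5: Under H0, H ~ chi^2(2); p-value = 0.032443.
Step 6: alpha = 0.1. reject H0.

H = 6.8565, df = 2, p = 0.032443, reject H0.


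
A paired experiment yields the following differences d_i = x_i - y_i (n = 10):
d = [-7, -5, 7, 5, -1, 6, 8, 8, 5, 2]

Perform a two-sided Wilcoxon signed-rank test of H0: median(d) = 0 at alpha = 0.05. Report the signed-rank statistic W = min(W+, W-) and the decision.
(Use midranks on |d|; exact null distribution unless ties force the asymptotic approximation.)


Step 1: Drop any zero differences (none here) and take |d_i|.
|d| = [7, 5, 7, 5, 1, 6, 8, 8, 5, 2]
Step 2: Midrank |d_i| (ties get averaged ranks).
ranks: |7|->7.5, |5|->4, |7|->7.5, |5|->4, |1|->1, |6|->6, |8|->9.5, |8|->9.5, |5|->4, |2|->2
Step 3: Attach original signs; sum ranks with positive sign and with negative sign.
W+ = 7.5 + 4 + 6 + 9.5 + 9.5 + 4 + 2 = 42.5
W- = 7.5 + 4 + 1 = 12.5
(Check: W+ + W- = 55 should equal n(n+1)/2 = 55.)
Step 4: Test statistic W = min(W+, W-) = 12.5.
Step 5: Ties in |d|, so use the tie-corrected normal approximation.
        E[W] = n(n+1)/4 = 10*11/4 = 27.5.
        Tie groups: |d|=5 (t=3), |d|=7 (t=2), |d|=8 (t=2); sum(t^3 - t) = 36.
        Var[W] = n(n+1)(2n+1)/24 - sum(t^3-t)/48 = 2310/24 - 36/48 = 95.5.
        z = (W - E[W]) / sqrt(Var[W]) = (12.5 - 27.5) / 9.7724 = -1.5349.
        Two-sided p = 2*Phi(z) = 0.124800.
Step 6: alpha = 0.05. fail to reject H0.

W+ = 42.5, W- = 12.5, W = min = 12.5, p = 0.124800, fail to reject H0.


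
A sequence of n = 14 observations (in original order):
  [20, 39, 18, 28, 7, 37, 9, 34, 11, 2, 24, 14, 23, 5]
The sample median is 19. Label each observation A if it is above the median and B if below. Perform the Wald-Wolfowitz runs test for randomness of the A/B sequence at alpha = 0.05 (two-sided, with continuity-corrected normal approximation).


Step 1: Compute median = 19; label A = above, B = below.
Labels in order: AABABABABBABAB  (n_A = 7, n_B = 7)
Step 2: Count runs R = 12.
Step 3: Under H0 (random ordering), E[R] = 2*n_A*n_B/(n_A+n_B) + 1 = 2*7*7/14 + 1 = 8.0000.
        Var[R] = 2*n_A*n_B*(2*n_A*n_B - n_A - n_B) / ((n_A+n_B)^2 * (n_A+n_B-1)) = 8232/2548 = 3.2308.
        SD[R] = 1.7974.
Step 4: Continuity-corrected z = (R - 0.5 - E[R]) / SD[R] = (12 - 0.5 - 8.0000) / 1.7974 = 1.9472.
Step 5: Two-sided p-value via normal approximation = 2*(1 - Phi(|z|)) = 0.051508.
Step 6: alpha = 0.05. fail to reject H0.

R = 12, z = 1.9472, p = 0.051508, fail to reject H0.


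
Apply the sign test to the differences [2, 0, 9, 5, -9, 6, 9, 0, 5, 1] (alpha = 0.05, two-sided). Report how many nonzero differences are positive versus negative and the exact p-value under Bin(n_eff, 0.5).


Step 1: Discard zero differences. Original n = 10; n_eff = number of nonzero differences = 8.
Nonzero differences (with sign): +2, +9, +5, -9, +6, +9, +5, +1
Step 2: Count signs: positive = 7, negative = 1.
Step 3: Under H0: P(positive) = 0.5, so the number of positives S ~ Bin(8, 0.5).
Step 4: Two-sided exact p-value = sum of Bin(8,0.5) probabilities at or below the observed probability = 0.070312.
Step 5: alpha = 0.05. fail to reject H0.

n_eff = 8, pos = 7, neg = 1, p = 0.070312, fail to reject H0.


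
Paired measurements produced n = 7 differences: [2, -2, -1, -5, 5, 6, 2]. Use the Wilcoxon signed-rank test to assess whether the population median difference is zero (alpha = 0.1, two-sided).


Step 1: Drop any zero differences (none here) and take |d_i|.
|d| = [2, 2, 1, 5, 5, 6, 2]
Step 2: Midrank |d_i| (ties get averaged ranks).
ranks: |2|->3, |2|->3, |1|->1, |5|->5.5, |5|->5.5, |6|->7, |2|->3
Step 3: Attach original signs; sum ranks with positive sign and with negative sign.
W+ = 3 + 5.5 + 7 + 3 = 18.5
W- = 3 + 1 + 5.5 = 9.5
(Check: W+ + W- = 28 should equal n(n+1)/2 = 28.)
Step 4: Test statistic W = min(W+, W-) = 9.5.
Step 5: Ties in |d|, so use the tie-corrected normal approximation.
        E[W] = n(n+1)/4 = 7*8/4 = 14.
        Tie groups: |d|=2 (t=3), |d|=5 (t=2); sum(t^3 - t) = 30.
        Var[W] = n(n+1)(2n+1)/24 - sum(t^3-t)/48 = 840/24 - 30/48 = 34.375.
        z = (W - E[W]) / sqrt(Var[W]) = (9.5 - 14) / 5.8630 = -0.7675.
        Two-sided p = 2*Phi(z) = 0.442771.
Step 6: alpha = 0.1. fail to reject H0.

W+ = 18.5, W- = 9.5, W = min = 9.5, p = 0.442771, fail to reject H0.


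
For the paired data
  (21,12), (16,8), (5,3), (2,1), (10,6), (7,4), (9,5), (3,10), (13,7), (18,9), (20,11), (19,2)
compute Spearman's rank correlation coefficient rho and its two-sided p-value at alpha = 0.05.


Step 1: Rank x and y separately (midranks; no ties here).
rank(x): 21->12, 16->8, 5->3, 2->1, 10->6, 7->4, 9->5, 3->2, 13->7, 18->9, 20->11, 19->10
rank(y): 12->12, 8->8, 3->3, 1->1, 6->6, 4->4, 5->5, 10->10, 7->7, 9->9, 11->11, 2->2
Step 2: d_i = R_x(i) - R_y(i); compute d_i^2.
  (12-12)^2=0, (8-8)^2=0, (3-3)^2=0, (1-1)^2=0, (6-6)^2=0, (4-4)^2=0, (5-5)^2=0, (2-10)^2=64, (7-7)^2=0, (9-9)^2=0, (11-11)^2=0, (10-2)^2=64
sum(d^2) = 128.
Step 3: rho = 1 - 6*128 / (12*(12^2 - 1)) = 1 - 768/1716 = 0.552448.
Step 4: Under H0, t = rho * sqrt((n-2)/(1-rho^2)) = 2.0959 ~ t(10).
Step 5: Two-sided p-value from the t-distribution with 10 df = 0.062511.
Step 6: alpha = 0.05. fail to reject H0.

rho = 0.5524, p = 0.062511, fail to reject H0 at alpha = 0.05.


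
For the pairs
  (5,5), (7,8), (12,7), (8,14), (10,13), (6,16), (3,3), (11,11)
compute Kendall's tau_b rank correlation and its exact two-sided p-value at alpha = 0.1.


Step 1: Enumerate the 28 unordered pairs (i,j) with i<j and classify each by sign(x_j-x_i) * sign(y_j-y_i).
  (1,2):dx=+2,dy=+3->C; (1,3):dx=+7,dy=+2->C; (1,4):dx=+3,dy=+9->C; (1,5):dx=+5,dy=+8->C
  (1,6):dx=+1,dy=+11->C; (1,7):dx=-2,dy=-2->C; (1,8):dx=+6,dy=+6->C; (2,3):dx=+5,dy=-1->D
  (2,4):dx=+1,dy=+6->C; (2,5):dx=+3,dy=+5->C; (2,6):dx=-1,dy=+8->D; (2,7):dx=-4,dy=-5->C
  (2,8):dx=+4,dy=+3->C; (3,4):dx=-4,dy=+7->D; (3,5):dx=-2,dy=+6->D; (3,6):dx=-6,dy=+9->D
  (3,7):dx=-9,dy=-4->C; (3,8):dx=-1,dy=+4->D; (4,5):dx=+2,dy=-1->D; (4,6):dx=-2,dy=+2->D
  (4,7):dx=-5,dy=-11->C; (4,8):dx=+3,dy=-3->D; (5,6):dx=-4,dy=+3->D; (5,7):dx=-7,dy=-10->C
  (5,8):dx=+1,dy=-2->D; (6,7):dx=-3,dy=-13->C; (6,8):dx=+5,dy=-5->D; (7,8):dx=+8,dy=+8->C
Step 2: C = 16, D = 12, total pairs = 28.
Step 3: tau = (C - D)/(n(n-1)/2) = (16 - 12)/28 = 0.142857.
Step 4: Exact two-sided p-value (enumerate n! = 40320 permutations of y under H0): p = 0.719544.
Step 5: alpha = 0.1. fail to reject H0.

tau_b = 0.1429 (C=16, D=12), p = 0.719544, fail to reject H0.


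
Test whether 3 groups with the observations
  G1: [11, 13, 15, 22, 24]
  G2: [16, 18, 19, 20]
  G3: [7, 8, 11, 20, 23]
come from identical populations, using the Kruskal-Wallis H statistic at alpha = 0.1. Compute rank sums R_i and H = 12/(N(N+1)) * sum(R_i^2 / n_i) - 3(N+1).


Step 1: Combine all N = 14 observations and assign midranks.
sorted (value, group, rank): (7,G3,1), (8,G3,2), (11,G1,3.5), (11,G3,3.5), (13,G1,5), (15,G1,6), (16,G2,7), (18,G2,8), (19,G2,9), (20,G2,10.5), (20,G3,10.5), (22,G1,12), (23,G3,13), (24,G1,14)
Step 2: Sum ranks within each group.
R_1 = 40.5 (n_1 = 5)
R_2 = 34.5 (n_2 = 4)
R_3 = 30 (n_3 = 5)
Step 3: H = 12/(N(N+1)) * sum(R_i^2/n_i) - 3(N+1)
     = 12/(14*15) * (40.5^2/5 + 34.5^2/4 + 30^2/5) - 3*15
     = 0.057143 * 805.612 - 45
     = 1.035000.
Step 4: Ties present; correction factor C = 1 - 12/(14^3 - 14) = 0.995604. Corrected H = 1.035000 / 0.995604 = 1.039570.
Step 5: Under H0, H ~ chi^2(2); p-value = 0.594649.
Step 6: alpha = 0.1. fail to reject H0.

H = 1.0396, df = 2, p = 0.594649, fail to reject H0.
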